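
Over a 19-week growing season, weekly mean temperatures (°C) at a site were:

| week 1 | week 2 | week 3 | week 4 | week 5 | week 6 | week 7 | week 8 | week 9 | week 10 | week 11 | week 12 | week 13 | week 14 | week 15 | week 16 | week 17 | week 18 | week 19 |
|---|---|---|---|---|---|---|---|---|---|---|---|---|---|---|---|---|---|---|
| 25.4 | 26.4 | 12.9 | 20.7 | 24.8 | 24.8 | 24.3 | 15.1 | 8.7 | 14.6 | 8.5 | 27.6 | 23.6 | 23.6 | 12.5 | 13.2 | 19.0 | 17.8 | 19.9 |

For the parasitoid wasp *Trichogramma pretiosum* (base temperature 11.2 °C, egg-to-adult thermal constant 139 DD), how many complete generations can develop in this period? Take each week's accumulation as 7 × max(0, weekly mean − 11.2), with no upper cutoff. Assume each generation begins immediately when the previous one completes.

7 generations

Weekly DD (7 × max(0, T̄ − 11.2)): 99.4, 106.4, 11.9, 66.5, 95.2, 95.2, 91.7, 27.3, 0.0, 23.8, 0.0, 114.8, 86.8, 86.8, 9.1, 14.0, 54.6, 46.2, 60.9.
Season total = 1090.6 DD.
Complete generations = ⌊1090.6 / 139⌋ = 7.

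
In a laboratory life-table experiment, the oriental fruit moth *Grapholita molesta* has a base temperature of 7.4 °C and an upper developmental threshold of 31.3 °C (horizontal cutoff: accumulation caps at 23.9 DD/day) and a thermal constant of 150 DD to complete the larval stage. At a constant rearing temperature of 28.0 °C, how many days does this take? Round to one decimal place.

Daily accumulation = 28.0 − 7.4 = 20.6 DD/day.
Duration = 150 / 20.6 = 7.282 ≈ 7.3 days.

7.3 days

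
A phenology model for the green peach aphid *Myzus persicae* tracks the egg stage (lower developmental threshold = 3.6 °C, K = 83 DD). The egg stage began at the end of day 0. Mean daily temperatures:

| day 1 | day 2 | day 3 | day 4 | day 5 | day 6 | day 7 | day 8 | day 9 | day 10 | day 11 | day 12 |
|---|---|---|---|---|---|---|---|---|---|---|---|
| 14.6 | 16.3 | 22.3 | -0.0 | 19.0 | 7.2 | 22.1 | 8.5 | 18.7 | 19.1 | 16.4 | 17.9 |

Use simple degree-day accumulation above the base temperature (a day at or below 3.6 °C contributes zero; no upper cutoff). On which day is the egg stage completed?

day 8

Daily DD above 3.6 °C: 11.0, 12.7, 18.7, 0.0, 15.4, 3.6, 18.5, 4.9, 15.1, 15.5, 12.8, 14.3.
Cumulative: 11.0, 23.7, 42.4, 42.4, 57.8, 61.4, 79.9, 84.8, 99.9, 115.4, 128.2, 142.5.
The total first reaches 83 DD on day 8.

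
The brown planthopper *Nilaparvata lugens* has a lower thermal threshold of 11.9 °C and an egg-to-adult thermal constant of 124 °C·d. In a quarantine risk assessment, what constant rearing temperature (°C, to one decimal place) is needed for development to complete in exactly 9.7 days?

24.7 °C

Required daily accumulation = 124 / 9.7 = 12.784 DD/day.
T = T_base + 12.784 = 11.9 + 12.784 = 24.684 ≈ 24.7 °C.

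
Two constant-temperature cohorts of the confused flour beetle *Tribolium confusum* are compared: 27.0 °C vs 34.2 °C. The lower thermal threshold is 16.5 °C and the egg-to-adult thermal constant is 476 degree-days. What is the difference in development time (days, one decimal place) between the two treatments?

18.4 days

At 27.0 °C: 476 / (27.0 − 16.5) = 476 / 10.5 = 45.333 d.
At 34.2 °C: 476 / (34.2 − 16.5) = 476 / 17.7 = 26.893 d.
Difference = |45.333 − 26.893| = 18.441 ≈ 18.4 days.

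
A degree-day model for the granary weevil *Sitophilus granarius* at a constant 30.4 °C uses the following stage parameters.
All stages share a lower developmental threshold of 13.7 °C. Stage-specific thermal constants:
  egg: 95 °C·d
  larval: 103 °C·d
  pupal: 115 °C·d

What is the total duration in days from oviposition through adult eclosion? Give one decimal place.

Daily accumulation at 30.4 °C = 30.4 − 13.7 = 16.7 DD/day.
Total K = 95 + 103 + 115 = 313 DD.
Total duration = 313 / 16.7 = 18.743 ≈ 18.7 days.

18.7 days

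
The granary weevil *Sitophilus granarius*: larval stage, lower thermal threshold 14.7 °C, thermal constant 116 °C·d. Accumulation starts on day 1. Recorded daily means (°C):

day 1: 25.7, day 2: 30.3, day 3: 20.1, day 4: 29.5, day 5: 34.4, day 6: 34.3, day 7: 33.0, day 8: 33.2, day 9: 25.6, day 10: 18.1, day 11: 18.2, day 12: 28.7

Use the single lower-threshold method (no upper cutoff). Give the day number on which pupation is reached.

day 8

Daily DD above 14.7 °C: 11.0, 15.6, 5.4, 14.8, 19.7, 19.6, 18.3, 18.5, 10.9, 3.4, 3.5, 14.0.
Cumulative: 11.0, 26.6, 32.0, 46.8, 66.5, 86.1, 104.4, 122.9, 133.8, 137.2, 140.7, 154.7.
The total first reaches 116 DD on day 8.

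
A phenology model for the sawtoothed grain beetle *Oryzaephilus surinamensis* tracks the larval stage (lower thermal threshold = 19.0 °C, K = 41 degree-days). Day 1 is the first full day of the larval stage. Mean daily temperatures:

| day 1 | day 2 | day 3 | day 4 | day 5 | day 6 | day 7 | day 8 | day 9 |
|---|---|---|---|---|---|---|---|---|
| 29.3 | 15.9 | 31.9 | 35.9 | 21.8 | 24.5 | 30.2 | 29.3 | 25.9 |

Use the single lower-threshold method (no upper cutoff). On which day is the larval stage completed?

Daily DD above 19.0 °C: 10.3, 0.0, 12.9, 16.9, 2.8, 5.5, 11.2, 10.3, 6.9.
Cumulative: 10.3, 10.3, 23.2, 40.1, 42.9, 48.4, 59.6, 69.9, 76.8.
The total first reaches 41 DD on day 5.

day 5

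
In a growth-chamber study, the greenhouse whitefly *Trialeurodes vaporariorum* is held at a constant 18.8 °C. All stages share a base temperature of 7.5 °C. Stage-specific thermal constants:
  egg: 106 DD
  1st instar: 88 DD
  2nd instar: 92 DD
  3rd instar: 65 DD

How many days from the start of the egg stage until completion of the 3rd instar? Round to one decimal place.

31.1 days

Daily accumulation at 18.8 °C = 18.8 − 7.5 = 11.3 DD/day.
Total K = 106 + 88 + 92 + 65 = 351 DD.
Total duration = 351 / 11.3 = 31.062 ≈ 31.1 days.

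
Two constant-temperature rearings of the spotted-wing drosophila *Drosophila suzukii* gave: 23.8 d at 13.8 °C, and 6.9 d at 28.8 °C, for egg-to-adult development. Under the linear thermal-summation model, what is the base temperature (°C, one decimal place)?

Under the model K = D·(T − T_b), so D₁·(T₁ − T_b) = D₂·(T₂ − T_b).
23.8·(13.8 − T_b) = 6.9·(28.8 − T_b)
T_b = (23.8·13.8 − 6.9·28.8) / (23.8 − 6.9) = 129.72 / 16.9 = 7.676 °C ≈ 7.7 °C.

7.7 °C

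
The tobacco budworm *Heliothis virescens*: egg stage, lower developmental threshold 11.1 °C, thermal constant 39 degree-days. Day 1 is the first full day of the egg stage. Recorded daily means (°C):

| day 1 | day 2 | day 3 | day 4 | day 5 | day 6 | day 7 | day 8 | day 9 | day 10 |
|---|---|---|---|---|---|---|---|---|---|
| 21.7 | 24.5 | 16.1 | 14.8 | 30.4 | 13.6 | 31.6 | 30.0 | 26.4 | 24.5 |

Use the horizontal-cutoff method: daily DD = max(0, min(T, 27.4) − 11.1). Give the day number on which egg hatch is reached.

day 5

Daily DD above 11.1 °C (capped at 16.3): 10.6, 13.4, 5.0, 3.7, 16.3, 2.5, 16.3, 16.3, 15.3, 13.4.
Cumulative: 10.6, 24.0, 29.0, 32.7, 49.0, 51.5, 67.8, 84.1, 99.4, 112.8.
The total first reaches 39 DD on day 5.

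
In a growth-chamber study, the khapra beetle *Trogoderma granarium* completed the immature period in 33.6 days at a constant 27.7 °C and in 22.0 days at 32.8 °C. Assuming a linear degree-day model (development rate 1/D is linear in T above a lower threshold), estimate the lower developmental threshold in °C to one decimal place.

18.0 °C

Equal thermal constants: D₁(T₁ − T_b) = D₂(T₂ − T_b).
33.6·(27.7 − T_b) = 22.0·(32.8 − T_b)
T_b = (33.6·27.7 − 22.0·32.8) / (33.6 − 22.0) = 209.12 / 11.6 = 18.028 °C ≈ 18.0 °C.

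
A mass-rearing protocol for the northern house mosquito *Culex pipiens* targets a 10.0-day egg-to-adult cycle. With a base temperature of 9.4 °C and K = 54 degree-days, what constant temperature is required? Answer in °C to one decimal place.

Required daily accumulation = 54 / 10.0 = 5.400 DD/day.
T = T_base + 5.400 = 9.4 + 5.400 = 14.800 ≈ 14.8 °C.

14.8 °C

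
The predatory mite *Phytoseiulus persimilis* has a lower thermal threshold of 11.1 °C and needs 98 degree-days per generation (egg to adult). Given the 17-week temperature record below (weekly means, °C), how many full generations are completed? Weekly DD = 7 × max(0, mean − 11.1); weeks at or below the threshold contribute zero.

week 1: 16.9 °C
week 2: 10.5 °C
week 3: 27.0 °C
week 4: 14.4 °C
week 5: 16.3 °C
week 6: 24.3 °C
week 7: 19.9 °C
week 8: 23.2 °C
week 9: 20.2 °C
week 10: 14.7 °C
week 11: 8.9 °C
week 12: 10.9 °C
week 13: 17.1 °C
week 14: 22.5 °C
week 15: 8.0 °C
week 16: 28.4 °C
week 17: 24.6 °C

Weekly DD (7 × max(0, T̄ − 11.1)): 40.6, 0.0, 111.3, 23.1, 36.4, 92.4, 61.6, 84.7, 63.7, 25.2, 0.0, 0.0, 42.0, 79.8, 0.0, 121.1, 94.5.
Season total = 876.4 DD.
Complete generations = ⌊876.4 / 98⌋ = 8.

8 generations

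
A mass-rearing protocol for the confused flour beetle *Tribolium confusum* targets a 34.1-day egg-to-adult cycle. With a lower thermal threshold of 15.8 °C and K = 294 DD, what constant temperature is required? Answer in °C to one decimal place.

Required daily accumulation = 294 / 34.1 = 8.622 DD/day.
T = T_base + 8.622 = 15.8 + 8.622 = 24.422 ≈ 24.4 °C.

24.4 °C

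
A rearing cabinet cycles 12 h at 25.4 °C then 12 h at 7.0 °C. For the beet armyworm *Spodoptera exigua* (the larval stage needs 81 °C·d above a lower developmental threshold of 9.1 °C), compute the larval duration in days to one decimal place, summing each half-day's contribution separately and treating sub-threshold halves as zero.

9.9 days

Day half: max(0, 25.4 − 9.1) × 0.5 = 16.3 × 0.5 = 8.15 DD.
Night half: max(0, 7.0 − 9.1) × 0.5 = 0.0 × 0.5 = 0.00 DD.
Per 24 h: 8.15 DD/day.
Duration = 81 / 8.15 = 9.939 ≈ 9.9 days.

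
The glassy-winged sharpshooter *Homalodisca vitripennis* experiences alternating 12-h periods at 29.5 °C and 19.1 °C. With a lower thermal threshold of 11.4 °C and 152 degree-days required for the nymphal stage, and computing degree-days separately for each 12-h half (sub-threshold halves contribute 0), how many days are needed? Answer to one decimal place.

Day half: max(0, 29.5 − 11.4) × 0.5 = 18.1 × 0.5 = 9.05 DD.
Night half: max(0, 19.1 − 11.4) × 0.5 = 7.7 × 0.5 = 3.85 DD.
Per 24 h: 12.90 DD/day.
Duration = 152 / 12.90 = 11.783 ≈ 11.8 days.

11.8 days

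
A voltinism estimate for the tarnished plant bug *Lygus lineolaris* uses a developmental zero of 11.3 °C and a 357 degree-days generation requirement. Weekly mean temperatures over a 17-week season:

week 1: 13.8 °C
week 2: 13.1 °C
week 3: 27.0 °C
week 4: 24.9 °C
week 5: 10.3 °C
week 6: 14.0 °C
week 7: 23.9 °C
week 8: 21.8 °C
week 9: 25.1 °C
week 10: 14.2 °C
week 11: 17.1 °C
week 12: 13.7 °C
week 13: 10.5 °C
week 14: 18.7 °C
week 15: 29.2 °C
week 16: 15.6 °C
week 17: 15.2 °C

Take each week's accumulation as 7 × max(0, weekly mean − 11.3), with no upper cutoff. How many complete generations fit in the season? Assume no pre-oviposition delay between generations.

Weekly DD (7 × max(0, T̄ − 11.3)): 17.5, 12.6, 109.9, 95.2, 0.0, 18.9, 88.2, 73.5, 96.6, 20.3, 40.6, 16.8, 0.0, 51.8, 125.3, 30.1, 27.3.
Season total = 824.6 DD.
Complete generations = ⌊824.6 / 357⌋ = 2.

2 generations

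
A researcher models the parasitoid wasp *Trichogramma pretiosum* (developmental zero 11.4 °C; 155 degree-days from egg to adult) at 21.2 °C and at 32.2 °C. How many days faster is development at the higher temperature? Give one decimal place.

8.4 days

At 21.2 °C: 155 / (21.2 − 11.4) = 155 / 9.8 = 15.816 d.
At 32.2 °C: 155 / (32.2 − 11.4) = 155 / 20.8 = 7.452 d.
Difference = |15.816 − 7.452| = 8.364 ≈ 8.4 days.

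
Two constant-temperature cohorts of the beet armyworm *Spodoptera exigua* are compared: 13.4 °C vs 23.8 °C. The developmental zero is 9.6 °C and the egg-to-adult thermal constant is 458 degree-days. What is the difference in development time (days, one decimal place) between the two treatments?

88.3 days

At 13.4 °C: 458 / (13.4 − 9.6) = 458 / 3.8 = 120.526 d.
At 23.8 °C: 458 / (23.8 − 9.6) = 458 / 14.2 = 32.254 d.
Difference = |120.526 − 32.254| = 88.273 ≈ 88.3 days.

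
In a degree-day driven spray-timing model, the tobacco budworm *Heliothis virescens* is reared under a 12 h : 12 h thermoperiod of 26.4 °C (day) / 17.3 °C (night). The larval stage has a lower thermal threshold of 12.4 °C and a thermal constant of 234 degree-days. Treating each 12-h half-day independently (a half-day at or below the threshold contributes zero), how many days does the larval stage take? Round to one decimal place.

24.8 days

Day half: max(0, 26.4 − 12.4) × 0.5 = 14.0 × 0.5 = 7.00 DD.
Night half: max(0, 17.3 − 12.4) × 0.5 = 4.9 × 0.5 = 2.45 DD.
Per 24 h: 9.45 DD/day.
Duration = 234 / 9.45 = 24.762 ≈ 24.8 days.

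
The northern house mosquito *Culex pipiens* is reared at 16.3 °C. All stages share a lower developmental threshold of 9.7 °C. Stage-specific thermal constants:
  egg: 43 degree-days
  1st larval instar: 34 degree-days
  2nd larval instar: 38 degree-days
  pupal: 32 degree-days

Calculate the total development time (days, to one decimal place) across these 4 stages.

22.3 days

Daily accumulation at 16.3 °C = 16.3 − 9.7 = 6.6 DD/day.
Total K = 43 + 34 + 38 + 32 = 147 DD.
Total duration = 147 / 6.6 = 22.273 ≈ 22.3 days.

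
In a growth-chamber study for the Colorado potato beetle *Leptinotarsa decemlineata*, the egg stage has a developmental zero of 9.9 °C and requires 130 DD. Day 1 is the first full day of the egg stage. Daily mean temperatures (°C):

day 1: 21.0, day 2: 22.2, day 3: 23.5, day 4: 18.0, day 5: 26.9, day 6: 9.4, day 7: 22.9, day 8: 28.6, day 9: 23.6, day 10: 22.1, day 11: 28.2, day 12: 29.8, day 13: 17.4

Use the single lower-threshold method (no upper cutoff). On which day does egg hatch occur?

Daily DD above 9.9 °C: 11.1, 12.3, 13.6, 8.1, 17.0, 0.0, 13.0, 18.7, 13.7, 12.2, 18.3, 19.9, 7.5.
Cumulative: 11.1, 23.4, 37.0, 45.1, 62.1, 62.1, 75.1, 93.8, 107.5, 119.7, 138.0, 157.9, 165.4.
The total first reaches 130 DD on day 11.

day 11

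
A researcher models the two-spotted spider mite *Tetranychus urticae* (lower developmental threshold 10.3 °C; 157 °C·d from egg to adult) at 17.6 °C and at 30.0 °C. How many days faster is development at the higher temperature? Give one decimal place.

13.5 days

At 17.6 °C: 157 / (17.6 − 10.3) = 157 / 7.3 = 21.507 d.
At 30.0 °C: 157 / (30.0 − 10.3) = 157 / 19.7 = 7.970 d.
Difference = |21.507 − 7.970| = 13.537 ≈ 13.5 days.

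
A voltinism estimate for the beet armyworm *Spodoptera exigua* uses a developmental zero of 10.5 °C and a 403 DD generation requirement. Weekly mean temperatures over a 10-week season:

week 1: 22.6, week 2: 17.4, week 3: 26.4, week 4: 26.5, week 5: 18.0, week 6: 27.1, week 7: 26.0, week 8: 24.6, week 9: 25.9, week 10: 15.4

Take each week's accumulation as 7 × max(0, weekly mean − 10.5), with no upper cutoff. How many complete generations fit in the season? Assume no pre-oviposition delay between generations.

2 generations

Weekly DD (7 × max(0, T̄ − 10.5)): 84.7, 48.3, 111.3, 112.0, 52.5, 116.2, 108.5, 98.7, 107.8, 34.3.
Season total = 874.3 DD.
Complete generations = ⌊874.3 / 403⌋ = 2.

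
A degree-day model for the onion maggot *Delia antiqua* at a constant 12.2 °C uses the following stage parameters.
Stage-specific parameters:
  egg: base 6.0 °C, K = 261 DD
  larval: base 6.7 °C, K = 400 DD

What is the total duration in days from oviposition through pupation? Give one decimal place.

114.8 days

egg: 261 / (12.2 − 6.0) = 261 / 6.2 = 42.097 d.
larval: 400 / (12.2 − 6.7) = 400 / 5.5 = 72.727 d.
Sum = 114.824 ≈ 114.8 days.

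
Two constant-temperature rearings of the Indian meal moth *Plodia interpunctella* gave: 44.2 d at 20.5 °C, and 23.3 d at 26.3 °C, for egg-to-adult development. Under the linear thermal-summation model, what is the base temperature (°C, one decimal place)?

14.0 °C

Under the model K = D·(T − T_b), so D₁·(T₁ − T_b) = D₂·(T₂ − T_b).
44.2·(20.5 − T_b) = 23.3·(26.3 − T_b)
T_b = (44.2·20.5 − 23.3·26.3) / (44.2 − 23.3) = 293.31 / 20.9 = 14.034 °C ≈ 14.0 °C.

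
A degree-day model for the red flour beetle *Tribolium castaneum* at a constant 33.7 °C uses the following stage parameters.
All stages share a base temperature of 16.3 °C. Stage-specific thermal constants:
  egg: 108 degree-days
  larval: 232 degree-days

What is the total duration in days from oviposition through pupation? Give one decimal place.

19.5 days

Daily accumulation at 33.7 °C = 33.7 − 16.3 = 17.4 DD/day.
Total K = 108 + 232 = 340 DD.
Total duration = 340 / 17.4 = 19.540 ≈ 19.5 days.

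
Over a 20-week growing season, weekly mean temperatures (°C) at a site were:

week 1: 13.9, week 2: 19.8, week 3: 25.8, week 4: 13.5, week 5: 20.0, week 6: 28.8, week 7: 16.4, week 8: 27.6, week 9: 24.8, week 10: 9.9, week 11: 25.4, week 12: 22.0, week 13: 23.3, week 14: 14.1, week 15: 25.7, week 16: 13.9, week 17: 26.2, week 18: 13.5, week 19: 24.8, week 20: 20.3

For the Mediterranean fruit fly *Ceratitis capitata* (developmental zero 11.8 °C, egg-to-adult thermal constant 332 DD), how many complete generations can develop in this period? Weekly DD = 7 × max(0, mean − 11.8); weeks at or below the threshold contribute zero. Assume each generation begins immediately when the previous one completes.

Weekly DD (7 × max(0, T̄ − 11.8)): 14.7, 56.0, 98.0, 11.9, 57.4, 119.0, 32.2, 110.6, 91.0, 0.0, 95.2, 71.4, 80.5, 16.1, 97.3, 14.7, 100.8, 11.9, 91.0, 59.5.
Season total = 1229.2 DD.
Complete generations = ⌊1229.2 / 332⌋ = 3.

3 generations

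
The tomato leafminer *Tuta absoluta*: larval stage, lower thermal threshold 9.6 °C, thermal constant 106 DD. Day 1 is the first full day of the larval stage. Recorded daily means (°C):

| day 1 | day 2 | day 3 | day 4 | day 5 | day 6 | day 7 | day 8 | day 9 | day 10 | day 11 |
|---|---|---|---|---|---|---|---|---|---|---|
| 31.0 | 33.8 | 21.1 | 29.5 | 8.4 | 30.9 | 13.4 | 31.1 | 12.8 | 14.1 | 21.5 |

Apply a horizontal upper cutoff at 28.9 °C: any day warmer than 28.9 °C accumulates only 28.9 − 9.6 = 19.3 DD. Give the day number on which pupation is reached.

Daily DD above 9.6 °C (capped at 19.3): 19.3, 19.3, 11.5, 19.3, 0.0, 19.3, 3.8, 19.3, 3.2, 4.5, 11.9.
Cumulative: 19.3, 38.6, 50.1, 69.4, 69.4, 88.7, 92.5, 111.8, 115.0, 119.5, 131.4.
The total first reaches 106 DD on day 8.

day 8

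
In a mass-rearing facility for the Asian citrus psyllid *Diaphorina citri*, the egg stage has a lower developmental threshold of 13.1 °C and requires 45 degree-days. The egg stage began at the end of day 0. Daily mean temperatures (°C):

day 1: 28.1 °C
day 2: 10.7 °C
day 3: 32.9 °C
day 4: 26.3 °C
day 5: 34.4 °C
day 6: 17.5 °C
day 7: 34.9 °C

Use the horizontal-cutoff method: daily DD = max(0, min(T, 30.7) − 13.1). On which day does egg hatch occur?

Daily DD above 13.1 °C (capped at 17.6): 15.0, 0.0, 17.6, 13.2, 17.6, 4.4, 17.6.
Cumulative: 15.0, 15.0, 32.6, 45.8, 63.4, 67.8, 85.4.
The total first reaches 45 DD on day 4.

day 4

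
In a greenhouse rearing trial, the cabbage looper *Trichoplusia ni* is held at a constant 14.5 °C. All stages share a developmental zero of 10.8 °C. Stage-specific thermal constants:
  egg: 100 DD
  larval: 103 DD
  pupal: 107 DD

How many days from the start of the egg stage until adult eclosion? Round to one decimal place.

Daily accumulation at 14.5 °C = 14.5 − 10.8 = 3.7 DD/day.
Total K = 100 + 103 + 107 = 310 DD.
Total duration = 310 / 3.7 = 83.784 ≈ 83.8 days.

83.8 days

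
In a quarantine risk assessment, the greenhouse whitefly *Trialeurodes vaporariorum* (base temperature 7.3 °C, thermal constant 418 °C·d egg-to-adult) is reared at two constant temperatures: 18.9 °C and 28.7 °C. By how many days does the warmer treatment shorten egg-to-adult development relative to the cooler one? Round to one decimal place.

At 18.9 °C: 418 / (18.9 − 7.3) = 418 / 11.6 = 36.034 d.
At 28.7 °C: 418 / (28.7 − 7.3) = 418 / 21.4 = 19.533 d.
Difference = |36.034 − 19.533| = 16.502 ≈ 16.5 days.

16.5 days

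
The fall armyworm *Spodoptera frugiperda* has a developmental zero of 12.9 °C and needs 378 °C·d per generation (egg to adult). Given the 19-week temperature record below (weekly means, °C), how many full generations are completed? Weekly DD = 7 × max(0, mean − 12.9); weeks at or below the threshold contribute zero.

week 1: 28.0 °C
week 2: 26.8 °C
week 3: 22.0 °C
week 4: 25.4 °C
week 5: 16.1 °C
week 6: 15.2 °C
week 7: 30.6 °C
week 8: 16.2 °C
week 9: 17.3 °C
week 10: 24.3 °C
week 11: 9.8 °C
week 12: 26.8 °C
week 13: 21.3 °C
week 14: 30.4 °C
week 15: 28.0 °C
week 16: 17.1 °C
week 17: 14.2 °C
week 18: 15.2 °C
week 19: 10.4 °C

2 generations

Weekly DD (7 × max(0, T̄ − 12.9)): 105.7, 97.3, 63.7, 87.5, 22.4, 16.1, 123.9, 23.1, 30.8, 79.8, 0.0, 97.3, 58.8, 122.5, 105.7, 29.4, 9.1, 16.1, 0.0.
Season total = 1089.2 DD.
Complete generations = ⌊1089.2 / 378⌋ = 2.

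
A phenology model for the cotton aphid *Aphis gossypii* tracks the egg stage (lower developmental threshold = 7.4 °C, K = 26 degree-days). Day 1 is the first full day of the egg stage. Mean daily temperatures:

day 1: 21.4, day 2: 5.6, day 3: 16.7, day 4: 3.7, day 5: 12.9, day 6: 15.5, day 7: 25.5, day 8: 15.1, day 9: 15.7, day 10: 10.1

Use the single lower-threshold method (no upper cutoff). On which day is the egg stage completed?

Daily DD above 7.4 °C: 14.0, 0.0, 9.3, 0.0, 5.5, 8.1, 18.1, 7.7, 8.3, 2.7.
Cumulative: 14.0, 14.0, 23.3, 23.3, 28.8, 36.9, 55.0, 62.7, 71.0, 73.7.
The total first reaches 26 DD on day 5.

day 5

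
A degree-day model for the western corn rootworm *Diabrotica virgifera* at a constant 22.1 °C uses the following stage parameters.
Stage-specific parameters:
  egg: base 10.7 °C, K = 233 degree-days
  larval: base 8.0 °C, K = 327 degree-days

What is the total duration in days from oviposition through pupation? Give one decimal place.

egg: 233 / (22.1 − 10.7) = 233 / 11.4 = 20.439 d.
larval: 327 / (22.1 − 8.0) = 327 / 14.1 = 23.191 d.
Sum = 43.630 ≈ 43.6 days.

43.6 days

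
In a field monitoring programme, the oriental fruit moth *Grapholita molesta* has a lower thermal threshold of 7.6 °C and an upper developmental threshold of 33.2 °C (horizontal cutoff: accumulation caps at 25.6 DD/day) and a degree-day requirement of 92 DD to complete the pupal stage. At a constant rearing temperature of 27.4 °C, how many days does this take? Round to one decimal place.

Daily accumulation = 27.4 − 7.6 = 19.8 DD/day.
Duration = 92 / 19.8 = 4.646 ≈ 4.6 days.

4.6 days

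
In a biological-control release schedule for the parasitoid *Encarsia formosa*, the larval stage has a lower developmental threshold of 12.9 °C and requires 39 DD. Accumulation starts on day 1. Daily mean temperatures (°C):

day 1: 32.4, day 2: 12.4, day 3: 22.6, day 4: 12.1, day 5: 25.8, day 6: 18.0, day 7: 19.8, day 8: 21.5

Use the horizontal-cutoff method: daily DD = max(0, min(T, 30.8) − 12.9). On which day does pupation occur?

Daily DD above 12.9 °C (capped at 17.9): 17.9, 0.0, 9.7, 0.0, 12.9, 5.1, 6.9, 8.6.
Cumulative: 17.9, 17.9, 27.6, 27.6, 40.5, 45.6, 52.5, 61.1.
The total first reaches 39 DD on day 5.

day 5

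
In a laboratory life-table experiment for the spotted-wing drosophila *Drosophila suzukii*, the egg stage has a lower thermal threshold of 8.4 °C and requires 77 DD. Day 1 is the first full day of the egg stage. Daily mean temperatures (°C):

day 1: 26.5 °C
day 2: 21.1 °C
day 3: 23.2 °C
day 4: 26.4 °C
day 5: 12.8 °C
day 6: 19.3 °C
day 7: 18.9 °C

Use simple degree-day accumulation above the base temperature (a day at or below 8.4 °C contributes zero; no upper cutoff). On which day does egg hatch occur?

day 6

Daily DD above 8.4 °C: 18.1, 12.7, 14.8, 18.0, 4.4, 10.9, 10.5.
Cumulative: 18.1, 30.8, 45.6, 63.6, 68.0, 78.9, 89.4.
The total first reaches 77 DD on day 6.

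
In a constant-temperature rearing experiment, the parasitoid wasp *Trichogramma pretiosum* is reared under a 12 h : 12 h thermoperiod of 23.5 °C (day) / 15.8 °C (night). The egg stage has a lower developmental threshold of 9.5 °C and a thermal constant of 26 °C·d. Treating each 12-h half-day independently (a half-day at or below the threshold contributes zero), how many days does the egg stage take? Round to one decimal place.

2.6 days

Day half: max(0, 23.5 − 9.5) × 0.5 = 14.0 × 0.5 = 7.00 DD.
Night half: max(0, 15.8 − 9.5) × 0.5 = 6.3 × 0.5 = 3.15 DD.
Per 24 h: 10.15 DD/day.
Duration = 26 / 10.15 = 2.562 ≈ 2.6 days.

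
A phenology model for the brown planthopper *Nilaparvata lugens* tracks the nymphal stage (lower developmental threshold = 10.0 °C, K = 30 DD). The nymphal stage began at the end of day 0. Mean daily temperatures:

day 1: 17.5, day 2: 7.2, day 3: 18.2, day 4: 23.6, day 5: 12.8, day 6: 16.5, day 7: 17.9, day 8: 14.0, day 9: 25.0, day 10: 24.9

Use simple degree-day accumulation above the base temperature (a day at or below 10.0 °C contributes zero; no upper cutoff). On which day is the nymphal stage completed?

Daily DD above 10.0 °C: 7.5, 0.0, 8.2, 13.6, 2.8, 6.5, 7.9, 4.0, 15.0, 14.9.
Cumulative: 7.5, 7.5, 15.7, 29.3, 32.1, 38.6, 46.5, 50.5, 65.5, 80.4.
The total first reaches 30 DD on day 5.

day 5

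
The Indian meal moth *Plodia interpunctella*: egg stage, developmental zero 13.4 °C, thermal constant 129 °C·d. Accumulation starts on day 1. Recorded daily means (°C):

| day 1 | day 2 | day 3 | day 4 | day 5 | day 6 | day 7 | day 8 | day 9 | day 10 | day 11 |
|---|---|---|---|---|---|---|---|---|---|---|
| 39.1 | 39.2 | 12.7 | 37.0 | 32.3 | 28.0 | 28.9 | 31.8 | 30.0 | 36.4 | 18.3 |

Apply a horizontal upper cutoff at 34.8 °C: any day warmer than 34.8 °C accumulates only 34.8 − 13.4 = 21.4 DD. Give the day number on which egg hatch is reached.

day 8

Daily DD above 13.4 °C (capped at 21.4): 21.4, 21.4, 0.0, 21.4, 18.9, 14.6, 15.5, 18.4, 16.6, 21.4, 4.9.
Cumulative: 21.4, 42.8, 42.8, 64.2, 83.1, 97.7, 113.2, 131.6, 148.2, 169.6, 174.5.
The total first reaches 129 DD on day 8.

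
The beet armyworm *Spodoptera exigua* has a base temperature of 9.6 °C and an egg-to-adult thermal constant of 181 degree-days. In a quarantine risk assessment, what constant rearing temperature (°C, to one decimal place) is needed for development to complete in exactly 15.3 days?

21.4 °C

Required daily accumulation = 181 / 15.3 = 11.830 DD/day.
T = T_base + 11.830 = 9.6 + 11.830 = 21.430 ≈ 21.4 °C.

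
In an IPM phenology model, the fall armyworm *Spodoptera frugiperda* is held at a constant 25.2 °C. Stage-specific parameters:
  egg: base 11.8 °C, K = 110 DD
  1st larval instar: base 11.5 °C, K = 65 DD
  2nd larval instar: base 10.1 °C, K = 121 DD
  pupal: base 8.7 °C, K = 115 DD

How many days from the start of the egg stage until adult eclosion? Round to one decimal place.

egg: 110 / (25.2 − 11.8) = 110 / 13.4 = 8.209 d.
1st larval instar: 65 / (25.2 − 11.5) = 65 / 13.7 = 4.745 d.
2nd larval instar: 121 / (25.2 − 10.1) = 121 / 15.1 = 8.013 d.
pupal: 115 / (25.2 − 8.7) = 115 / 16.5 = 6.970 d.
Sum = 27.936 ≈ 27.9 days.

27.9 days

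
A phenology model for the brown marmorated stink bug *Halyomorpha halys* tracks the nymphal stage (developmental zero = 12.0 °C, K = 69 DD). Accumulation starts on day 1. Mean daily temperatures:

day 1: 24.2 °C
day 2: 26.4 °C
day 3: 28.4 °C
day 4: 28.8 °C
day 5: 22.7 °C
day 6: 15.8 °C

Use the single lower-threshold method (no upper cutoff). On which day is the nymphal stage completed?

Daily DD above 12.0 °C: 12.2, 14.4, 16.4, 16.8, 10.7, 3.8.
Cumulative: 12.2, 26.6, 43.0, 59.8, 70.5, 74.3.
The total first reaches 69 DD on day 5.

day 5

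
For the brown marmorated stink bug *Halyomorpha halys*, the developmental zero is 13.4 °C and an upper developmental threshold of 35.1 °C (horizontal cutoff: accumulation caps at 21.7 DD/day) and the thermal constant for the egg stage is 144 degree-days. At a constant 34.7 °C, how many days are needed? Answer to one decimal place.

Daily accumulation = 34.7 − 13.4 = 21.3 DD/day.
Duration = 144 / 21.3 = 6.761 ≈ 6.8 days.

6.8 days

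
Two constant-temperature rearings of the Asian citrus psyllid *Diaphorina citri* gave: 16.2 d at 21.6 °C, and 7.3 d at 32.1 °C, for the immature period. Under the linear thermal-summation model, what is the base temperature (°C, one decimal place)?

Linear rate model ⇒ the product D·(T − T_b) is constant across temperatures.
16.2·(21.6 − T_b) = 7.3·(32.1 − T_b)
T_b = (16.2·21.6 − 7.3·32.1) / (16.2 − 7.3) = 115.59 / 8.9 = 12.988 °C ≈ 13.0 °C.

13.0 °C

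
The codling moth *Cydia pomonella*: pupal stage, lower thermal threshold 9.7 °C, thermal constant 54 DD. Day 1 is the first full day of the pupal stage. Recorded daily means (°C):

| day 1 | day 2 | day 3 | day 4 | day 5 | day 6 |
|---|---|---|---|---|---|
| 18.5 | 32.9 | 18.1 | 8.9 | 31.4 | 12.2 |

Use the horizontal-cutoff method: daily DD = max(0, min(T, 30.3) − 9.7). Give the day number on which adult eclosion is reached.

day 5

Daily DD above 9.7 °C (capped at 20.6): 8.8, 20.6, 8.4, 0.0, 20.6, 2.5.
Cumulative: 8.8, 29.4, 37.8, 37.8, 58.4, 60.9.
The total first reaches 54 DD on day 5.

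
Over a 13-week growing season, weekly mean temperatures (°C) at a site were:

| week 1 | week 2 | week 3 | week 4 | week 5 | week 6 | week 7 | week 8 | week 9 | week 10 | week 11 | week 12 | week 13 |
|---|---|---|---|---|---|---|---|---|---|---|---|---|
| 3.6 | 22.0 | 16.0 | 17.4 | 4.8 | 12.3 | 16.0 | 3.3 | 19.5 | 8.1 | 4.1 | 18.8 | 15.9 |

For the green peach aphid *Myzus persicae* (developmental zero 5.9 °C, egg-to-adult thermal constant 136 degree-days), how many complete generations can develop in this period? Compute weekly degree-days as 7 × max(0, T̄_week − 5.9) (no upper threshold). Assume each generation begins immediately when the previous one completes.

Weekly DD (7 × max(0, T̄ − 5.9)): 0.0, 112.7, 70.7, 80.5, 0.0, 44.8, 70.7, 0.0, 95.2, 15.4, 0.0, 90.3, 70.0.
Season total = 650.3 DD.
Complete generations = ⌊650.3 / 136⌋ = 4.

4 generations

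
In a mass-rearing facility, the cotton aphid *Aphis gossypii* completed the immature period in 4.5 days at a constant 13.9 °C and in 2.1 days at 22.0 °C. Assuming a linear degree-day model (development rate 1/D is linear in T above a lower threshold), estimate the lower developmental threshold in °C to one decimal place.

6.8 °C

Linear rate model ⇒ the product D·(T − T_b) is constant across temperatures.
4.5·(13.9 − T_b) = 2.1·(22.0 − T_b)
T_b = (4.5·13.9 − 2.1·22.0) / (4.5 − 2.1) = 16.35 / 2.4 = 6.813 °C ≈ 6.8 °C.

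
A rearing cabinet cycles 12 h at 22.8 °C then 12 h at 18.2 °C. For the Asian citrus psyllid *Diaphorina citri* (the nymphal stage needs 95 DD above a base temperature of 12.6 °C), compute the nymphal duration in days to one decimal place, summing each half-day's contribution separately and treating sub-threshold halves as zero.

Day half: max(0, 22.8 − 12.6) × 0.5 = 10.2 × 0.5 = 5.10 DD.
Night half: max(0, 18.2 − 12.6) × 0.5 = 5.6 × 0.5 = 2.80 DD.
Per 24 h: 7.90 DD/day.
Duration = 95 / 7.90 = 12.025 ≈ 12.0 days.

12.0 days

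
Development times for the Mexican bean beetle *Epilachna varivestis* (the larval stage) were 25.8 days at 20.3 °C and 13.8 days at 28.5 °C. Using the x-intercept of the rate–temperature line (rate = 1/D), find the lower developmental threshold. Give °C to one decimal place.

10.9 °C

Equal thermal constants: D₁(T₁ − T_b) = D₂(T₂ − T_b).
25.8·(20.3 − T_b) = 13.8·(28.5 − T_b)
T_b = (25.8·20.3 − 13.8·28.5) / (25.8 − 13.8) = 130.44 / 12.0 = 10.870 °C ≈ 10.9 °C.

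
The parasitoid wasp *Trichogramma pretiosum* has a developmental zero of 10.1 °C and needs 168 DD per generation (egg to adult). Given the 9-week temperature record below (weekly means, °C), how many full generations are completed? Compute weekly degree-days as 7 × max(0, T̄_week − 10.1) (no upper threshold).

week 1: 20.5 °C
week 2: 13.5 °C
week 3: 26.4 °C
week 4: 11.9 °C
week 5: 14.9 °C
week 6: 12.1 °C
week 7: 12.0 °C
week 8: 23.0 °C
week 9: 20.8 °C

Weekly DD (7 × max(0, T̄ − 10.1)): 72.8, 23.8, 114.1, 12.6, 33.6, 14.0, 13.3, 90.3, 74.9.
Season total = 449.4 DD.
Complete generations = ⌊449.4 / 168⌋ = 2.

2 generations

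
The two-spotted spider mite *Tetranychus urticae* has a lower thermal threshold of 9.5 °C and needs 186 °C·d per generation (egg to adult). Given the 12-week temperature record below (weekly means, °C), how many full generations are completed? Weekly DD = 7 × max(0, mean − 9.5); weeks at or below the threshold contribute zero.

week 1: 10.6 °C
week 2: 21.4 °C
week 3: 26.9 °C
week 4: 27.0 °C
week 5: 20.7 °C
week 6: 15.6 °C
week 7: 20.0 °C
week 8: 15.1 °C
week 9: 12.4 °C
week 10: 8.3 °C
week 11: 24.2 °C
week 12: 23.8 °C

4 generations

Weekly DD (7 × max(0, T̄ − 9.5)): 7.7, 83.3, 121.8, 122.5, 78.4, 42.7, 73.5, 39.2, 20.3, 0.0, 102.9, 100.1.
Season total = 792.4 DD.
Complete generations = ⌊792.4 / 186⌋ = 4.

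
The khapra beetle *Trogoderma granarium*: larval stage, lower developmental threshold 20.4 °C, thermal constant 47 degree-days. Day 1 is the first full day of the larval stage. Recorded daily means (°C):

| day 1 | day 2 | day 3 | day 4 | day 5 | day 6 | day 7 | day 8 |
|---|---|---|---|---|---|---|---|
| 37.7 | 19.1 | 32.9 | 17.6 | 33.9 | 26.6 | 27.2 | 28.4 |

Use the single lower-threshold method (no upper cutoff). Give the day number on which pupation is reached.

day 6

Daily DD above 20.4 °C: 17.3, 0.0, 12.5, 0.0, 13.5, 6.2, 6.8, 8.0.
Cumulative: 17.3, 17.3, 29.8, 29.8, 43.3, 49.5, 56.3, 64.3.
The total first reaches 47 DD on day 6.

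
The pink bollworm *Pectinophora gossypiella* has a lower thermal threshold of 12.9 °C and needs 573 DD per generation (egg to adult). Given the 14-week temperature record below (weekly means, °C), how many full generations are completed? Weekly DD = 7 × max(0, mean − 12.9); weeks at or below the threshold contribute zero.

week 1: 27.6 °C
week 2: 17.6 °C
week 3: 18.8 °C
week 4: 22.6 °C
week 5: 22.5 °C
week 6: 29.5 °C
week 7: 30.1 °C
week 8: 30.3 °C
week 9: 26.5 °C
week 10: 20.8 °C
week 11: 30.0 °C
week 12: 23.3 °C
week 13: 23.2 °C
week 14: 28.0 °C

2 generations

Weekly DD (7 × max(0, T̄ − 12.9)): 102.9, 32.9, 41.3, 67.9, 67.2, 116.2, 120.4, 121.8, 95.2, 55.3, 119.7, 72.8, 72.1, 105.7.
Season total = 1191.4 DD.
Complete generations = ⌊1191.4 / 573⌋ = 2.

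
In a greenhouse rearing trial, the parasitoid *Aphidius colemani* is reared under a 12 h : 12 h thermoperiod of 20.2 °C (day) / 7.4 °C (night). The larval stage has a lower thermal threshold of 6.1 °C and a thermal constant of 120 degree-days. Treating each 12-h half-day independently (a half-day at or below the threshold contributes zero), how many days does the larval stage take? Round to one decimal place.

Day half: max(0, 20.2 − 6.1) × 0.5 = 14.1 × 0.5 = 7.05 DD.
Night half: max(0, 7.4 − 6.1) × 0.5 = 1.3 × 0.5 = 0.65 DD.
Per 24 h: 7.70 DD/day.
Duration = 120 / 7.70 = 15.584 ≈ 15.6 days.

15.6 days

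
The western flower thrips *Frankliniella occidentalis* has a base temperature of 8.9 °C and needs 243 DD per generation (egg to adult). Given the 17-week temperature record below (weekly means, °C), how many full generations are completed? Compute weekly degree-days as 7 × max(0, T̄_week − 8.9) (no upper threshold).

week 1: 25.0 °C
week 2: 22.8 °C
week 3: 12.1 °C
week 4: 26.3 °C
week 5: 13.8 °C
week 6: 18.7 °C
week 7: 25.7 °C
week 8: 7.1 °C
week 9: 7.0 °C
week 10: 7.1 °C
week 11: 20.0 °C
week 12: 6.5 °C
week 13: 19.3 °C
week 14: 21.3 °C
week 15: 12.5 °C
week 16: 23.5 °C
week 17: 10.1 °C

3 generations

Weekly DD (7 × max(0, T̄ − 8.9)): 112.7, 97.3, 22.4, 121.8, 34.3, 68.6, 117.6, 0.0, 0.0, 0.0, 77.7, 0.0, 72.8, 86.8, 25.2, 102.2, 8.4.
Season total = 947.8 DD.
Complete generations = ⌊947.8 / 243⌋ = 3.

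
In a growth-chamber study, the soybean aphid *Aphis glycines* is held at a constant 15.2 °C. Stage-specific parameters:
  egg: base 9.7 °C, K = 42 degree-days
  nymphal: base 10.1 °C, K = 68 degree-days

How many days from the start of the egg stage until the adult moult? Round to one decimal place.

21.0 days

egg: 42 / (15.2 − 9.7) = 42 / 5.5 = 7.636 d.
nymphal: 68 / (15.2 − 10.1) = 68 / 5.1 = 13.333 d.
Sum = 20.970 ≈ 21.0 days.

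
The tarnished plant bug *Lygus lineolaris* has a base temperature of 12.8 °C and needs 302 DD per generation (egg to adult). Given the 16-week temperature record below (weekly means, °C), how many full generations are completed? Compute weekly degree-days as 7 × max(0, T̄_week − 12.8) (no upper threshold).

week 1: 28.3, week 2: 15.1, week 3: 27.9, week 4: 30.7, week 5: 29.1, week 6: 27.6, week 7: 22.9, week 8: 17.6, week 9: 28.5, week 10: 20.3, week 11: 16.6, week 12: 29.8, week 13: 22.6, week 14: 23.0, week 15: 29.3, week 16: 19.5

Weekly DD (7 × max(0, T̄ − 12.8)): 108.5, 16.1, 105.7, 125.3, 114.1, 103.6, 70.7, 33.6, 109.9, 52.5, 26.6, 119.0, 68.6, 71.4, 115.5, 46.9.
Season total = 1288.0 DD.
Complete generations = ⌊1288.0 / 302⌋ = 4.

4 generations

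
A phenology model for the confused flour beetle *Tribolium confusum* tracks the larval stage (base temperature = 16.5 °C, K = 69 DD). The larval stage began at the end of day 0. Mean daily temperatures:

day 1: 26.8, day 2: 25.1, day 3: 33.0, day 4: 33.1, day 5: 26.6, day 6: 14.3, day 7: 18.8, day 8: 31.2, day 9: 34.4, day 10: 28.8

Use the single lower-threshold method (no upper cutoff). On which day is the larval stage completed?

day 8

Daily DD above 16.5 °C: 10.3, 8.6, 16.5, 16.6, 10.1, 0.0, 2.3, 14.7, 17.9, 12.3.
Cumulative: 10.3, 18.9, 35.4, 52.0, 62.1, 62.1, 64.4, 79.1, 97.0, 109.3.
The total first reaches 69 DD on day 8.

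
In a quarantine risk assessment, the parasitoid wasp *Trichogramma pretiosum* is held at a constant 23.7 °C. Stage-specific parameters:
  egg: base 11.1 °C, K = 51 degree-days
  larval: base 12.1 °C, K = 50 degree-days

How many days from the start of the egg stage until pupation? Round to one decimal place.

8.4 days

egg: 51 / (23.7 − 11.1) = 51 / 12.6 = 4.048 d.
larval: 50 / (23.7 − 12.1) = 50 / 11.6 = 4.310 d.
Sum = 8.358 ≈ 8.4 days.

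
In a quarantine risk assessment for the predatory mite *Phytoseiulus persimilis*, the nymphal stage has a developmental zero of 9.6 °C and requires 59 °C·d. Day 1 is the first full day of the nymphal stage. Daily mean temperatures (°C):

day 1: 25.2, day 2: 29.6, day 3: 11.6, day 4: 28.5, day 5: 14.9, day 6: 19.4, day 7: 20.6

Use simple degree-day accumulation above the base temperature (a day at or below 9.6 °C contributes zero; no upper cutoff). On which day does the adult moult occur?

Daily DD above 9.6 °C: 15.6, 20.0, 2.0, 18.9, 5.3, 9.8, 11.0.
Cumulative: 15.6, 35.6, 37.6, 56.5, 61.8, 71.6, 82.6.
The total first reaches 59 DD on day 5.

day 5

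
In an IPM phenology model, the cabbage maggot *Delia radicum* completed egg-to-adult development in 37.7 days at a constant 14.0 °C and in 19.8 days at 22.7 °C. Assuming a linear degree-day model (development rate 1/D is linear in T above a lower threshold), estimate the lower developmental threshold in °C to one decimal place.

Linear rate model ⇒ the product D·(T − T_b) is constant across temperatures.
37.7·(14.0 − T_b) = 19.8·(22.7 − T_b)
T_b = (37.7·14.0 − 19.8·22.7) / (37.7 − 19.8) = 78.34 / 17.9 = 4.377 °C ≈ 4.4 °C.

4.4 °C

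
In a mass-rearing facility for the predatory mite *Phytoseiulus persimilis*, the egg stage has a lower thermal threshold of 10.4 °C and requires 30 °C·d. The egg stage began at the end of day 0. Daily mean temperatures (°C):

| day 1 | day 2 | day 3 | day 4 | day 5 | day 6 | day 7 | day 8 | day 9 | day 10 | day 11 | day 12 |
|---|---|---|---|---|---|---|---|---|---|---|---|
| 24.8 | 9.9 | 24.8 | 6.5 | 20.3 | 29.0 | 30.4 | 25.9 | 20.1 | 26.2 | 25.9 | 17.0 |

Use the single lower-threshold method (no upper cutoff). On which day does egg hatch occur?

Daily DD above 10.4 °C: 14.4, 0.0, 14.4, 0.0, 9.9, 18.6, 20.0, 15.5, 9.7, 15.8, 15.5, 6.6.
Cumulative: 14.4, 14.4, 28.8, 28.8, 38.7, 57.3, 77.3, 92.8, 102.5, 118.3, 133.8, 140.4.
The total first reaches 30 DD on day 5.

day 5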